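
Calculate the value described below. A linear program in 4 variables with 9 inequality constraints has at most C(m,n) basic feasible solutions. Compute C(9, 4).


Each vertex corresponds to some choice of n active constraints out of m, so the number of vertices is at most C(m, n) = m! / (n!(m-n)!).
m = 9, n = 4
Numerator: 9 * 8 * 7 * 6
Denominator: 4! = 24
C(9, 4) = 126


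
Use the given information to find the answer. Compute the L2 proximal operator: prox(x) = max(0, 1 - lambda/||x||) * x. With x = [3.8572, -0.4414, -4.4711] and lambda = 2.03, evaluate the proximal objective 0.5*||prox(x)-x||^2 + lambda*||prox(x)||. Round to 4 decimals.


Step 1: Compute ||x||.
||x|| = 5.9214
Step 2: Compute scaling factor.
scale = max(0, 1 - 2.03/5.9214) = 0.6572
Step 3: prox(x) = [2.5349, -0.2901, -2.9383]
||prox(x)|| = 3.8914
Step 4: Proximal objective.
0.5*||prox-x||^2 = 2.0605
lambda*||prox|| = 7.8995
Total = 9.9601


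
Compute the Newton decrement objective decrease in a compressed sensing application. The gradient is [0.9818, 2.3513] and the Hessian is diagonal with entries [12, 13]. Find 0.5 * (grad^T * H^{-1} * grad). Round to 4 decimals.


Step 1: H is diagonal, so H^(-1) * g = [0.0818, 0.1809].
Step 2: g^T H^(-1) g = sum_i g_i^2 / H_ii
  = (0.9818)^2/12 + (2.3513)^2/13
  = 0.0803 + 0.4253 = 0.5056
Step 3: Objective decrease = 0.5 * g^T H^(-1) g = 0.2528


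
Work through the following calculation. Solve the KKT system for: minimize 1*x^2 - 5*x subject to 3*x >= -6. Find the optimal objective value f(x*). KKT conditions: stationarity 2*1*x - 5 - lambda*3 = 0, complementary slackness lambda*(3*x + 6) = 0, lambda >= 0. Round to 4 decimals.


Step 1: Try lambda = 0 (constraint inactive).
Stationarity: 2*1*x - 5 = 0
x* = 5/(2*1) = 2.5
Check constraint: 3*2.5 = 7.5 >= -6 -- satisfied.
Step 2: Compute optimal value.
f(x*) = 1*2.5^2 - 5*2.5 = -6.25


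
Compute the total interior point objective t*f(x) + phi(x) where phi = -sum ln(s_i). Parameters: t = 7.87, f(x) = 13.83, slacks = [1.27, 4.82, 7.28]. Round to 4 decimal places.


Step 1: Compute log-barrier.
ln values: [0.239, 1.5728, 1.9851]
phi = -(0.239 + 1.5728 + 1.9851) = -3.7969
Step 2: Compute augmented objective.
t*f(x) = 7.87*13.83 = 108.8421
Total = 108.8421 - 3.7969 = 105.0452


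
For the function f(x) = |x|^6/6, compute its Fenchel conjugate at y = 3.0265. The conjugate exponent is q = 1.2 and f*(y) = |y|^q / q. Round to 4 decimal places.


The conjugate exponent q satisfies 1/p + 1/q = 1.
p = 6, so q = 6/(6 - 1) = 1.2
|y|^q = 3.0265^1.2 = 3.7768
f*(3.0265) = 3.7768 / 1.2 = 3.1474


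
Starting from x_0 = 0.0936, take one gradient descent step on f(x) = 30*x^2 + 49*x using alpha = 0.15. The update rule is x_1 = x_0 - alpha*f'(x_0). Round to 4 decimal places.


We compute the gradient at x_0 and apply the update.
f'(x) = 60*x + 49
f'(0.0936) = 60*0.0936 + 49 = 54.616
x_1 = 0.0936 - 0.15*54.616 = -8.0988


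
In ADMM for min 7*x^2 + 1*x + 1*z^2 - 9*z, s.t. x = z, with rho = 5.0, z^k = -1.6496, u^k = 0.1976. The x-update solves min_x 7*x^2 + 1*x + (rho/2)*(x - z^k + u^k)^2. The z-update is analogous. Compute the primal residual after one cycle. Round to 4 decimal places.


ADMM iteration with rho = 5.0, z^k = -1.6496, u^k = 0.1976
Step 1: x-update.
Minimize 7*x^2 + 1*x + (5.0/2)*(x + 1.6496 + 0.1976)^2
FOC: (2*7 + 5.0)*x = -1 + 5.0*(-1.6496 - 0.1976)
x^{k+1} = -0.5387
Step 2: z-update.
Minimize 1*z^2 - 9*z + (5.0/2)*(-0.5387 - z + 0.1976)^2
FOC: (2*1 + 5.0)*z = 9 + 5.0*(-0.5387 + 0.1976)
z^{k+1} = 1.042
Step 3: u-update.
u^{k+1} = 0.1976 - 0.5387 - 1.042 = -1.3832
Step 4: Primal residual = |-0.5387 - 1.042| = 1.5808


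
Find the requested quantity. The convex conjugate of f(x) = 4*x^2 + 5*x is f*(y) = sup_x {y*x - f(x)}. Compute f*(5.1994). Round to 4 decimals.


f*(y) = sup_x {y*x - a*x^2 - b*x} = sup_x {(y-b)*x - a*x^2}
FOC: (y - b) - 2a*x = 0 => x* = (y - b)/(2a)
x* = (5.1994 - 5)/(2*4) = 0.0249
f*(5.1994) = (y-b)^2/(4a) = (5.1994 - 5)^2/(4*4)
= 0.0398/16 = 0.0025


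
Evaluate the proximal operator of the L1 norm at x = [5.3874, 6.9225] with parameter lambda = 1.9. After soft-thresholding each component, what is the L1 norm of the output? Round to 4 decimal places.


Soft-thresholding with lambda = 1.9:
prox(5.3874) = sign(5.3874)*max(|5.3874| - 1.9, 0) = 3.4874
prox(6.9225) = sign(6.9225)*max(|6.9225| - 1.9, 0) = 5.0225
prox(x) = [3.4874, 5.0225]
||prox(x)||_1 = 3.4874 + 5.0225 = 8.5099


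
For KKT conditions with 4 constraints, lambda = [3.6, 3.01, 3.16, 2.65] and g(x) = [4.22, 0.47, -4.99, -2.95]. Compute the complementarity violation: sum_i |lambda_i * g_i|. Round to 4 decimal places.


KKT complementary slackness check:
lambda_1 * g_1 = 3.6 * 4.22 = 15.192
lambda_2 * g_2 = 3.01 * 0.47 = 1.4147
lambda_3 * g_3 = 3.16 * -4.99 = -15.7684
lambda_4 * g_4 = 2.65 * -2.95 = -7.8175
Total violation = 15.192 + 1.4147 + 15.7684 + 7.8175 = 40.1926


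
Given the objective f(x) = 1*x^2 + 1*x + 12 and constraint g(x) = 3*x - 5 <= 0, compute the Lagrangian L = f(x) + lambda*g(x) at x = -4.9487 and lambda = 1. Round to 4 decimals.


Step 1: Evaluate f(x).
f(-4.9487) = 1*(-4.9487)^2 + 1*(-4.9487) + 12 = 31.5409
Step 2: Evaluate g(x).
g(-4.9487) = 3*-4.9487 - 5 = -19.8461
Step 3: Compute Lagrangian.
L = 31.5409 + 1*-19.8461 = 11.6948


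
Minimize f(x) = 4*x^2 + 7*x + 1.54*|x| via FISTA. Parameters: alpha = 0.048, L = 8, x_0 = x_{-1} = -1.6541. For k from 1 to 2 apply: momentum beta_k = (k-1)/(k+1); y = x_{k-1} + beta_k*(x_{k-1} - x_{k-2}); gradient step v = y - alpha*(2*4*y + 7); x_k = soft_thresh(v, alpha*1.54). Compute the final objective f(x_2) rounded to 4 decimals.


FISTA on f(x) = 4*x^2 + 7*x + 1.54*|x|
L = 8, alpha = 0.048
Iteration 1: beta = 0.0, y = -1.6541 + 0.0*(-1.6541 + 1.6541) = -1.6541
  grad(y) = -6.2328, v = y - alpha*grad = -1.3549
  prox(v) = soft_thresh(-1.3549, 0.0739) = -1.281
Iteration 2: beta = 0.3333, y = -1.281 + 0.3333*(-1.281 + 1.6541) = -1.1566
  grad(y) = -2.2531, v = y - alpha*grad = -1.0485
  prox(v) = soft_thresh(-1.0485, 0.0739) = -0.9746
f(x_2) = 4*(-0.9746)^2 + 7*(-0.9746) + 1.54*|-0.9746| = -1.522


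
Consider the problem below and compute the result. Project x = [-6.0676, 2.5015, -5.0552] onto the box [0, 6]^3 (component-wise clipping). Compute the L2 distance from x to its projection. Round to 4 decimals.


Project each component onto [0, 6].
clip(-6.0676) = 0.0, clip(2.5015) = 2.5015, clip(-5.0552) = 0.0
Projection = [0.0, 2.5015, 0.0]
Squared diffs: [36.8158, 0.0, 25.555]
Distance = sqrt(62.3708) = 7.8975


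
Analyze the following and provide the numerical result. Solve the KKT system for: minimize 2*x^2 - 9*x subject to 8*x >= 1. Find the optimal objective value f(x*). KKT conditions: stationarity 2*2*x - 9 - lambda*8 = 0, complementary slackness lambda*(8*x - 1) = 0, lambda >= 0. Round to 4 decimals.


Step 1: Try lambda = 0 (constraint inactive).
Stationarity: 2*2*x - 9 = 0
x* = 9/(2*2) = 2.25
Check constraint: 8*2.25 = 18.0 >= 1 -- satisfied.
Step 2: Compute optimal value.
f(x*) = 2*2.25^2 - 9*2.25 = -10.125


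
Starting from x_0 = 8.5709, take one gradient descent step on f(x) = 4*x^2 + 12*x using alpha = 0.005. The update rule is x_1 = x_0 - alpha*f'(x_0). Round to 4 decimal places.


We compute the gradient at x_0 and apply the update.
f'(x) = 8*x + 12
f'(8.5709) = 8*8.5709 + 12 = 80.5672
x_1 = 8.5709 - 0.005*80.5672 = 8.1681


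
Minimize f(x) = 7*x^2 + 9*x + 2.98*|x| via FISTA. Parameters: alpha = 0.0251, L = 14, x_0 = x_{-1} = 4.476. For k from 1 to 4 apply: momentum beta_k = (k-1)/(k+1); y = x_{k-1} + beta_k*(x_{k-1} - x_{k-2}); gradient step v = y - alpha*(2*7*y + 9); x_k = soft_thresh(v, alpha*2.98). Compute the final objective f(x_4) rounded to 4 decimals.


FISTA on f(x) = 7*x^2 + 9*x + 2.98*|x|
L = 14, alpha = 0.0251
Iteration 1: beta = 0.0, y = 4.476 + 0.0*(4.476 - 4.476) = 4.476
  grad(y) = 71.664, v = y - alpha*grad = 2.6772
  prox(v) = soft_thresh(2.6772, 0.0748) = 2.6024
Iteration 2: beta = 0.3333, y = 2.6024 + 0.3333*(2.6024 - 4.476) = 1.9779
  grad(y) = 36.6908, v = y - alpha*grad = 1.057
  prox(v) = soft_thresh(1.057, 0.0748) = 0.9822
Iteration 3: beta = 0.5, y = 0.9822 + 0.5*(0.9822 - 2.6024) = 0.172
  grad(y) = 11.4087, v = y - alpha*grad = -0.1143
  prox(v) = soft_thresh(-0.1143, 0.0748) = -0.0395
Iteration 4: beta = 0.6, y = -0.0395 + 0.6*(-0.0395 - 0.9822) = -0.6525
  grad(y) = -0.1354, v = y - alpha*grad = -0.6491
  prox(v) = soft_thresh(-0.6491, 0.0748) = -0.5743
f(x_4) = 7*(-0.5743)^2 + 9*(-0.5743) + 2.98*|-0.5743| = -1.1485


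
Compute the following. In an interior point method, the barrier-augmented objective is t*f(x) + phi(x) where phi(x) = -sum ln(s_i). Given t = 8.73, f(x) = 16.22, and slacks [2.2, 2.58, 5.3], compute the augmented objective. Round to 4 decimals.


Step 1: Compute log-barrier.
ln values: [0.7885, 0.9478, 1.6677]
phi = -(0.7885 + 0.9478 + 1.6677) = -3.404
Step 2: Compute augmented objective.
t*f(x) = 8.73*16.22 = 141.6006
Total = 141.6006 - 3.404 = 138.1966


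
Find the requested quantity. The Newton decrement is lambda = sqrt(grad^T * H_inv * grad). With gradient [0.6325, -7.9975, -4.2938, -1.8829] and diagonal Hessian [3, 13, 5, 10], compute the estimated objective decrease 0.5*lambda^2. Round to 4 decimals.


Step 1: H is diagonal, so H^(-1) * g = [0.2108, -0.6152, -0.8588, -0.1883].
Step 2: g^T H^(-1) g = sum_i g_i^2 / H_ii
  = (0.6325)^2/3 + (-7.9975)^2/13 + (-4.2938)^2/5 + (-1.8829)^2/10
  = 0.1334 + 4.92 + 3.6873 + 0.3545 = 9.0952
Step 3: Objective decrease = 0.5 * g^T H^(-1) g = 4.5476


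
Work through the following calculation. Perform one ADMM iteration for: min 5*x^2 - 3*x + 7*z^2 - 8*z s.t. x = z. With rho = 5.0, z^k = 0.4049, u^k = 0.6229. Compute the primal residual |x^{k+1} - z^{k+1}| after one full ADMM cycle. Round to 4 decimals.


ADMM iteration with rho = 5.0, z^k = 0.4049, u^k = 0.6229
Step 1: x-update.
Minimize 5*x^2 - 3*x + (5.0/2)*(x - 0.4049 + 0.6229)^2
FOC: (2*5 + 5.0)*x = 3 + 5.0*(0.4049 - 0.6229)
x^{k+1} = 0.1273
Step 2: z-update.
Minimize 7*z^2 - 8*z + (5.0/2)*(0.1273 - z + 0.6229)^2
FOC: (2*7 + 5.0)*z = 8 + 5.0*(0.1273 + 0.6229)
z^{k+1} = 0.6185
Step 3: u-update.
u^{k+1} = 0.6229 + 0.1273 - 0.6185 = 0.1318
Step 4: Primal residual = |0.1273 - 0.6185| = 0.4911


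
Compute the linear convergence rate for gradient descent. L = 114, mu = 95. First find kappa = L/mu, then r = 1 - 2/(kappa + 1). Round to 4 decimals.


Step 1: Compute the condition number.
kappa = L/mu = 114/95 = 1.2
Step 2: Compute the convergence rate.
r = 1 - 2/(kappa + 1) = 1 - 2*mu/(L + mu) = (L - mu)/(L + mu) = 19/209 = 0.0909


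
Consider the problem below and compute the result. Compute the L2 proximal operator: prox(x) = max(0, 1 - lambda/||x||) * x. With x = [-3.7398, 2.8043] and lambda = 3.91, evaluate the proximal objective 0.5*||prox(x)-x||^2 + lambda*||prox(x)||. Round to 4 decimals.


Step 1: Compute ||x||.
||x|| = 4.6744
Step 2: Compute scaling factor.
scale = max(0, 1 - 3.91/4.6744) = 0.1635
Step 3: prox(x) = [-0.6116, 0.4586]
||prox(x)|| = 0.7644
Step 4: Proximal objective.
0.5*||prox-x||^2 = 7.6441
lambda*||prox|| = 2.9888
Total = 10.6329


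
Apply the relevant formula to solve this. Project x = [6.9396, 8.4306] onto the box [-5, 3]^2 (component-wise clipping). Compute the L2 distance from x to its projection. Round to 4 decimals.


Project each component onto [-5, 3].
clip(6.9396) = 3.0, clip(8.4306) = 3.0
Projection = [3.0, 3.0]
Squared diffs: [15.5204, 29.4914]
Distance = sqrt(45.0118) = 6.7091


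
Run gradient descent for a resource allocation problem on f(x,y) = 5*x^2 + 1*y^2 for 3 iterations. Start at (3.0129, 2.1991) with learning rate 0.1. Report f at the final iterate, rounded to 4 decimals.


Gradient descent on f(x,y) = 5*x^2 + 1*y^2.
Starting point: (3.0129, 2.1991), alpha = 0.1
Step 1: grad_x = 2*5*3.0129 = 30.129, grad_y = 2*1*2.1991 = 4.3982
  x_1 = 3.0129 - 0.1*30.129 = 0.0
  y_1 = 2.1991 - 0.1*4.3982 = 1.7593
Step 2: grad_x = 2*5*0.0 = 0.0, grad_y = 2*1*1.7593 = 3.5186
  x_2 = 0.0 - 0.1*0.0 = 0.0
  y_2 = 1.7593 - 0.1*3.5186 = 1.4074
Step 3: grad_x = 2*5*0.0 = 0.0, grad_y = 2*1*1.4074 = 2.8148
  x_3 = 0.0 - 0.1*0.0 = 0.0
  y_3 = 1.4074 - 0.1*2.8148 = 1.1259
f(0.0, 1.1259) = 5*0.0^2 + 1*1.1259^2 = 1.2677


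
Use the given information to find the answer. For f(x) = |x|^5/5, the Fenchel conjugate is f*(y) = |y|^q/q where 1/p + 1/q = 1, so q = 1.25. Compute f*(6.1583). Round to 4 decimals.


The conjugate exponent q satisfies 1/p + 1/q = 1.
p = 5, so q = 5/(5 - 1) = 1.25
|y|^q = 6.1583^1.25 = 9.7012
f*(6.1583) = 9.7012 / 1.25 = 7.761


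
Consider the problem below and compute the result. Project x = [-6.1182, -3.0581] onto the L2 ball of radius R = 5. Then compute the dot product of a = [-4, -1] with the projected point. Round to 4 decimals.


Step 1: Compute ||x|| (intermediates to 6 decimals).
||x|| = sqrt((-6.1182)^2 + (-3.0581)^2) = 6.839908
Step 2: Project.
Since ||x|| > R, scale = R/||x|| = 5/6.839908 = 0.731004, proj(x) = scale * x
proj(x) = [-4.472429, -2.235483]
Step 3: Dot product.
a^T * proj(x) = -4*(-4.472429) - 1*(-2.235483) = 20.1252


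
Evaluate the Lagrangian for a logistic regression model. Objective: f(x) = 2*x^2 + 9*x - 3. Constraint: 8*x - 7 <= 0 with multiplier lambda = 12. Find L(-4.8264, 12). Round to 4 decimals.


Step 1: Evaluate f(x).
f(-4.8264) = 2*(-4.8264)^2 + 9*(-4.8264) - 3 = 0.1507
Step 2: Evaluate g(x).
g(-4.8264) = 8*-4.8264 - 7 = -45.6112
Step 3: Compute Lagrangian.
L = 0.1507 + 12*-45.6112 = -547.1837


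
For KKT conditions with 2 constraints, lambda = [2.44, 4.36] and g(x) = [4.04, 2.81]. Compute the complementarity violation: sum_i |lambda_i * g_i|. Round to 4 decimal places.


KKT complementary slackness check:
lambda_1 * g_1 = 2.44 * 4.04 = 9.8576
lambda_2 * g_2 = 4.36 * 2.81 = 12.2516
Total violation = 9.8576 + 12.2516 = 22.1092


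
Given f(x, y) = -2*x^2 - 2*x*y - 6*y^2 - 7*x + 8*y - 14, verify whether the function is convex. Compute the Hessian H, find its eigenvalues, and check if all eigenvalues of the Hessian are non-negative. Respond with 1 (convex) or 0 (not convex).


The Hessian of f(x,y) = -2*x^2 - 2*x*y - 6*y^2 - 7*x + 8*y - 14 is:
H = [[-4, -2], [-2, -12]]
Trace = -4 - 12 = -16
Determinant = -4*-12 - (-2)^2 = 44
Discriminant = (-16)^2 - 4*44 = 80.0
Eigenvalues: lambda_1 = -12.4721, lambda_2 = -3.5279
The function is not convex.

0


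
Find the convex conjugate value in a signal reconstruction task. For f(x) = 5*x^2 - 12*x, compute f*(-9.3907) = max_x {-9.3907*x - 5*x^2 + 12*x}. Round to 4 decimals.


f*(y) = sup_x {y*x - a*x^2 - b*x} = sup_x {(y-b)*x - a*x^2}
FOC: (y - b) - 2a*x = 0 => x* = (y - b)/(2a)
x* = (-9.3907 + 12)/(2*5) = 0.2609
f*(-9.3907) = (y-b)^2/(4a) = (-9.3907 + 12)^2/(4*5)
= 6.8084/20 = 0.3404


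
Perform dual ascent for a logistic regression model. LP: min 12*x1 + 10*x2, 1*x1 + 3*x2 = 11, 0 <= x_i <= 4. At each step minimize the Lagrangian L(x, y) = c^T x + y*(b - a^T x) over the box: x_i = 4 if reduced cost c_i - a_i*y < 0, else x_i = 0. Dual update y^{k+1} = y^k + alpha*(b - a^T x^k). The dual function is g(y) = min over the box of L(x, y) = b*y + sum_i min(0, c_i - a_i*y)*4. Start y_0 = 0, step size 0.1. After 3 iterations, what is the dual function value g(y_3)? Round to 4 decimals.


Dual ascent for LP: min 12*x1 + 10*x2, 1*x1 + 3*x2 = 11, 0 <= x_i <= 4
Step 1: y^k = 0.0, reduced costs: (12.0, 10.0)
  x^k = (0.0, 0.0), subgradient = b - a^T x = 11.0
  y^{k+1} = 0.0 + 0.1*11.0 = 1.1
Step 2: y^k = 1.1, reduced costs: (10.9, 6.7)
  x^k = (0.0, 0.0), subgradient = b - a^T x = 11.0
  y^{k+1} = 1.1 + 0.1*11.0 = 2.2
Step 3: y^k = 2.2, reduced costs: (9.8, 3.4)
  x^k = (0.0, 0.0), subgradient = b - a^T x = 11.0
  y^{k+1} = 2.2 + 0.1*11.0 = 3.3
Dual objective at y_3 = 3.3: reduced costs (8.7, 0.1), box minimizer x = (0.0, 0.0)
g(y_3) = b*y + (c1 - a1*y)*x1 + (c2 - a2*y)*x2 = 11*3.3 + 8.7*0.0 + 0.1*0.0 = 36.3 + 0.0 + 0.0 = 36.3


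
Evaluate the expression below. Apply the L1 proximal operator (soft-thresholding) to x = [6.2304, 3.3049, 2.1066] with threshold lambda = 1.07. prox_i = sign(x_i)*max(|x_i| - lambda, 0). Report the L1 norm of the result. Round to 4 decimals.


Soft-thresholding with lambda = 1.07:
prox(6.2304) = sign(6.2304)*max(|6.2304| - 1.07, 0) = 5.1604
prox(3.3049) = sign(3.3049)*max(|3.3049| - 1.07, 0) = 2.2349
prox(2.1066) = sign(2.1066)*max(|2.1066| - 1.07, 0) = 1.0366
prox(x) = [5.1604, 2.2349, 1.0366]
||prox(x)||_1 = 5.1604 + 2.2349 + 1.0366 = 8.4319


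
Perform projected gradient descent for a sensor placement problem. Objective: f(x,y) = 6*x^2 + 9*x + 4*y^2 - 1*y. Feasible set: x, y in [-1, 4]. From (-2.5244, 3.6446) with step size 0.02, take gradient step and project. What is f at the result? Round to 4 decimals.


Step 1: Compute gradient at (-2.5244, 3.6446).
grad_x = 2*6*-2.5244 + 9 = -21.2928
grad_y = 2*4*3.6446 - 1 = 28.1568
Step 2: Gradient step.
x_raw = -2.5244 - 0.02*-21.2928 = -2.0985
y_raw = 3.6446 - 0.02*28.1568 = 3.0815
Step 3: Project onto [-1, 4].
x_proj = clip(-2.0985) = -1.0
y_proj = clip(3.0815) = 3.0815
Step 4: Evaluate f.
f(-1.0, 3.0815) = 31.9002


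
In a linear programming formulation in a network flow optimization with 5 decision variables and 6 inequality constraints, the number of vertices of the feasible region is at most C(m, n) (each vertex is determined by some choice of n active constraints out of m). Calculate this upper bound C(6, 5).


Each vertex corresponds to some choice of n active constraints out of m, so the number of vertices is at most C(m, n) = m! / (n!(m-n)!).
m = 6, n = 5
Numerator: 6 * 5 * 4 * 3 * 2
Denominator: 5! = 120
C(6, 5) = 6


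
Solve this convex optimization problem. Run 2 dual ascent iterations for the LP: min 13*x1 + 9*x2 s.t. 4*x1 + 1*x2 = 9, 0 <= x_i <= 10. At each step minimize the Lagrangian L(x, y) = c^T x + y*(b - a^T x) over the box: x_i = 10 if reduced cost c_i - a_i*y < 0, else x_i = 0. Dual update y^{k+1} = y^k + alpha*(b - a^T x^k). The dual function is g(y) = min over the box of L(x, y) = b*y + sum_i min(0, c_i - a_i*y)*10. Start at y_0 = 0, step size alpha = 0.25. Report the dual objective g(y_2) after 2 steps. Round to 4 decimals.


Dual ascent for LP: min 13*x1 + 9*x2, 4*x1 + 1*x2 = 9, 0 <= x_i <= 10
Step 1: y^k = 0.0, reduced costs: (13.0, 9.0)
  x^k = (0.0, 0.0), subgradient = b - a^T x = 9.0
  y^{k+1} = 0.0 + 0.25*9.0 = 2.25
Step 2: y^k = 2.25, reduced costs: (4.0, 6.75)
  x^k = (0.0, 0.0), subgradient = b - a^T x = 9.0
  y^{k+1} = 2.25 + 0.25*9.0 = 4.5
Dual objective at y_2 = 4.5: reduced costs (-5.0, 4.5), box minimizer x = (10.0, 0.0)
g(y_2) = b*y + (c1 - a1*y)*x1 + (c2 - a2*y)*x2 = 9*4.5 + (-5.0)*10.0 + 4.5*0.0 = 40.5 - 50.0 + 0.0 = -9.5


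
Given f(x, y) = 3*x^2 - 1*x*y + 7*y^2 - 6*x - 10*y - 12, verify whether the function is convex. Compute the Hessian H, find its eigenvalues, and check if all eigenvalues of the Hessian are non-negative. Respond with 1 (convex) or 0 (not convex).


The Hessian of f(x,y) = 3*x^2 - 1*x*y + 7*y^2 - 6*x - 10*y - 12 is:
H = [[6, -1], [-1, 14]]
Trace = 6 + 14 = 20
Determinant = 6*14 - (-1)^2 = 83
Discriminant = (20)^2 - 4*83 = 68.0
Eigenvalues: lambda_1 = 5.8769, lambda_2 = 14.1231
The function is convex.

1


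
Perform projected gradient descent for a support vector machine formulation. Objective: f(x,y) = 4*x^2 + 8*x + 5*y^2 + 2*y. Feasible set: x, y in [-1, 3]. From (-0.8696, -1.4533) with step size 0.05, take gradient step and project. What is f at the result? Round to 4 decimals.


Step 1: Compute gradient at (-0.8696, -1.4533).
grad_x = 2*4*-0.8696 + 8 = 1.0432
grad_y = 2*5*-1.4533 + 2 = -12.533
Step 2: Gradient step.
x_raw = -0.8696 - 0.05*1.0432 = -0.9218
y_raw = -1.4533 - 0.05*-12.533 = -0.8267
Step 3: Project onto [-1, 3].
x_proj = clip(-0.9218) = -0.9218
y_proj = clip(-0.8267) = -0.8267
Step 4: Evaluate f.
f(-0.9218, -0.8267) = -2.2121


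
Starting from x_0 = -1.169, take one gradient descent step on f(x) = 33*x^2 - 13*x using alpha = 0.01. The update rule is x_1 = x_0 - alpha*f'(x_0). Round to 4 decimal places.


We compute the gradient at x_0 and apply the update.
f'(x) = 66*x - 13
f'(-1.169) = 66*-1.169 - 13 = -90.154
x_1 = -1.169 - 0.01*-90.154 = -0.2675


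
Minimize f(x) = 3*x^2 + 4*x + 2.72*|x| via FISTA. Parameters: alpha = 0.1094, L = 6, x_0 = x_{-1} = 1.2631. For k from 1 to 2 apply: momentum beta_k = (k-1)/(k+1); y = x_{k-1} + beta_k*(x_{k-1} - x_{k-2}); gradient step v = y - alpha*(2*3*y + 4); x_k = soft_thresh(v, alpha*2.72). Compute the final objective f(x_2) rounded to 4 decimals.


FISTA on f(x) = 3*x^2 + 4*x + 2.72*|x|
L = 6, alpha = 0.1094
Iteration 1: beta = 0.0, y = 1.2631 + 0.0*(1.2631 - 1.2631) = 1.2631
  grad(y) = 11.5786, v = y - alpha*grad = -0.0036
  prox(v) = soft_thresh(-0.0036, 0.2976) = 0.0
Iteration 2: beta = 0.3333, y = 0.0 + 0.3333*(0.0 - 1.2631) = -0.421
  grad(y) = 1.4738, v = y - alpha*grad = -0.5823
  prox(v) = soft_thresh(-0.5823, 0.2976) = -0.2847
f(x_2) = 3*(-0.2847)^2 + 4*(-0.2847) + 2.72*|-0.2847| = -0.1213


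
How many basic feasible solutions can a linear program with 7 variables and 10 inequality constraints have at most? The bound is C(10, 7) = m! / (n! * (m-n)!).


Each vertex corresponds to some choice of n active constraints out of m, so the number of vertices is at most C(m, n) = m! / (n!(m-n)!).
m = 10, n = 7
Numerator: 10 * 9 * 8 * 7 * 6 * 5 * 4
Denominator: 7! = 5040
C(10, 7) = 120


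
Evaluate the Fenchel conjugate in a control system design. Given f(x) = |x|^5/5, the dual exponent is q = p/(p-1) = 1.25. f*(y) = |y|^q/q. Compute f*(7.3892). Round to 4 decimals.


The conjugate exponent q satisfies 1/p + 1/q = 1.
p = 5, so q = 5/(5 - 1) = 1.25
|y|^q = 7.3892^1.25 = 12.1828
f*(7.3892) = 12.1828 / 1.25 = 9.7462


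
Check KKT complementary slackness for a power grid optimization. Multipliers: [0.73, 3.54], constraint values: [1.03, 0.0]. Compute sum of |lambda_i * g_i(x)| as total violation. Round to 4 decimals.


KKT complementary slackness check:
lambda_1 * g_1 = 0.73 * 1.03 = 0.7519
lambda_2 * g_2 = 3.54 * 0.0 = 0.0
Total violation = 0.7519 + 0.0 = 0.7519


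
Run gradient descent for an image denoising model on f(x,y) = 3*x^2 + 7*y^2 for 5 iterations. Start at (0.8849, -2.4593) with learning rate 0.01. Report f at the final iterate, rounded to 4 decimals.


Gradient descent on f(x,y) = 3*x^2 + 7*y^2.
Starting point: (0.8849, -2.4593), alpha = 0.01
Step 1: grad_x = 2*3*0.8849 = 5.3094, grad_y = 2*7*-2.4593 = -34.4302
  x_1 = 0.8849 - 0.01*5.3094 = 0.8318
  y_1 = -2.4593 - 0.01*-34.4302 = -2.115
Step 2: grad_x = 2*3*0.8318 = 4.9908, grad_y = 2*7*-2.115 = -29.61
  x_2 = 0.8318 - 0.01*4.9908 = 0.7819
  y_2 = -2.115 - 0.01*-29.61 = -1.8189
Step 3: grad_x = 2*3*0.7819 = 4.6914, grad_y = 2*7*-1.8189 = -25.4646
  x_3 = 0.7819 - 0.01*4.6914 = 0.735
  y_3 = -1.8189 - 0.01*-25.4646 = -1.5643
Step 4: grad_x = 2*3*0.735 = 4.4099, grad_y = 2*7*-1.5643 = -21.8995
  x_4 = 0.735 - 0.01*4.4099 = 0.6909
  y_4 = -1.5643 - 0.01*-21.8995 = -1.3453
Step 5: grad_x = 2*3*0.6909 = 4.1453, grad_y = 2*7*-1.3453 = -18.8336
  x_5 = 0.6909 - 0.01*4.1453 = 0.6494
  y_5 = -1.3453 - 0.01*-18.8336 = -1.1569
f(0.6494, -1.1569) = 3*0.6494^2 + 7*(-1.1569)^2 = 10.6346


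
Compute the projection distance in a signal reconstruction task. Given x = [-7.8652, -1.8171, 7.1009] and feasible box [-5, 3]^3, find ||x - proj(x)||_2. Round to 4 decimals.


Project each component onto [-5, 3].
clip(-7.8652) = -5.0, clip(-1.8171) = -1.8171, clip(7.1009) = 3.0
Projection = [-5.0, -1.8171, 3.0]
Squared diffs: [8.2094, 0.0, 16.8174]
Distance = sqrt(25.0268) = 5.0027


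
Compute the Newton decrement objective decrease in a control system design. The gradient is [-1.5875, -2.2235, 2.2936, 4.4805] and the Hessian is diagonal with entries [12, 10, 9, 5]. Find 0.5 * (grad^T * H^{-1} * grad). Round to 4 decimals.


Step 1: H is diagonal, so H^(-1) * g = [-0.1323, -0.2224, 0.2548, 0.8961].
Step 2: g^T H^(-1) g = sum_i g_i^2 / H_ii
  = (-1.5875)^2/12 + (-2.2235)^2/10 + (2.2936)^2/9 + (4.4805)^2/5
  = 0.21 + 0.4944 + 0.5845 + 4.015 = 5.3039
Step 3: Objective decrease = 0.5 * g^T H^(-1) g = 2.6519


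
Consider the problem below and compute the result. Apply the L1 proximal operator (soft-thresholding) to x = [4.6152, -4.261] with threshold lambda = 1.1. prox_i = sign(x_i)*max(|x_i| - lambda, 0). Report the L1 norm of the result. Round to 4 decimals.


Soft-thresholding with lambda = 1.1:
prox(4.6152) = sign(4.6152)*max(|4.6152| - 1.1, 0) = 3.5152
prox(-4.261) = sign(-4.261)*max(|-4.261| - 1.1, 0) = -3.161
prox(x) = [3.5152, -3.161]
||prox(x)||_1 = 3.5152 + 3.161 = 6.6762


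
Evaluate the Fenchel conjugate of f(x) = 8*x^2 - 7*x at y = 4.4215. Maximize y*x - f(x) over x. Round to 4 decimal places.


f*(y) = sup_x {y*x - a*x^2 - b*x} = sup_x {(y-b)*x - a*x^2}
FOC: (y - b) - 2a*x = 0 => x* = (y - b)/(2a)
x* = (4.4215 + 7)/(2*8) = 0.7138
f*(4.4215) = (y-b)^2/(4a) = (4.4215 + 7)^2/(4*8)
= 130.4507/32 = 4.0766


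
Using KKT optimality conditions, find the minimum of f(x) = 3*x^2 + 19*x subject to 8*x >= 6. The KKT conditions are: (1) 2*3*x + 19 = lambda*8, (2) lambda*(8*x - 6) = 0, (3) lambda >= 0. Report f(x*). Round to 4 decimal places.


Step 1: Try lambda = 0 (constraint inactive).
x_unc = -19/(2*3) = -3.1667
Check: 8*-3.1667 = -25.3336 < 6 -- violated!
Step 2: Constraint must be active: 8*x = 6
x* = 6/8 = 0.75
lambda = (2*3*0.75 + 19)/8 = 2.9375
Step 3: Compute optimal value.
f(x*) = 3*0.75^2 + 19*0.75 = 15.9375


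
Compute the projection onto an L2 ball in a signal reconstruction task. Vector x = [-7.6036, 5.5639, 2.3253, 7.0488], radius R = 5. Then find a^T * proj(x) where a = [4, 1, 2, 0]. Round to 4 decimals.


Step 1: Compute ||x|| (intermediates to 6 decimals).
||x|| = sqrt((-7.6036)^2 + 5.5639^2 + 2.3253^2 + 7.0488^2) = 11.994345
Step 2: Project.
Since ||x|| > R, scale = R/||x|| = 5/11.994345 = 0.416863, proj(x) = scale * x
proj(x) = [-3.16966, 2.319384, 0.969332, 2.938384]
Step 3: Dot product.
a^T * proj(x) = 4*(-3.16966) + 1*2.319384 + 2*0.969332 + 0*2.938384 = -8.4206


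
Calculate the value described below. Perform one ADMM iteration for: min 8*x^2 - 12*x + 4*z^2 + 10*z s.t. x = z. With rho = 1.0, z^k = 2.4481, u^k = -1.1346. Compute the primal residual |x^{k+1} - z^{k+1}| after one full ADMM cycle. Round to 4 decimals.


ADMM iteration with rho = 1.0, z^k = 2.4481, u^k = -1.1346
Step 1: x-update.
Minimize 8*x^2 - 12*x + (1.0/2)*(x - 2.4481 - 1.1346)^2
FOC: (2*8 + 1.0)*x = 12 + 1.0*(2.4481 + 1.1346)
x^{k+1} = 0.9166
Step 2: z-update.
Minimize 4*z^2 + 10*z + (1.0/2)*(0.9166 - z - 1.1346)^2
FOC: (2*4 + 1.0)*z = -10 + 1.0*(0.9166 - 1.1346)
z^{k+1} = -1.1353
Step 3: u-update.
u^{k+1} = -1.1346 + 0.9166 + 1.1353 = 0.9174
Step 4: Primal residual = |0.9166 + 1.1353| = 2.052


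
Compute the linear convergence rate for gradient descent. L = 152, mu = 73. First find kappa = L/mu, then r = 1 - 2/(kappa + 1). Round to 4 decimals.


Step 1: Compute the condition number.
kappa = L/mu = 152/73 = 2.0822
Step 2: Compute the convergence rate.
r = 1 - 2/(kappa + 1) = 1 - 2*mu/(L + mu) = (L - mu)/(L + mu) = 79/225 = 0.3511


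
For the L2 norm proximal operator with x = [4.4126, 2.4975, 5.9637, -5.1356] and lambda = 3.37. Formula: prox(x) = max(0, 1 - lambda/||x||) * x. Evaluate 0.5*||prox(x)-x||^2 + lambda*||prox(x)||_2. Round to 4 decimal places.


Step 1: Compute ||x||.
||x|| = 9.3621
Step 2: Compute scaling factor.
scale = max(0, 1 - 3.37/9.3621) = 0.64
Step 3: prox(x) = [2.8242, 1.5985, 3.817, -3.287]
||prox(x)|| = 5.9921
Step 4: Proximal objective.
0.5*||prox-x||^2 = 5.6785
lambda*||prox|| = 20.1934
Total = 25.8718


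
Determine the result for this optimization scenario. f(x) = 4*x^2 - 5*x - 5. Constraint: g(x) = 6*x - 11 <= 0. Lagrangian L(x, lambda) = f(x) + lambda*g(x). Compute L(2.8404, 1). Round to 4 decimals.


Step 1: Evaluate f(x).
f(2.8404) = 4*2.8404^2 - 5*2.8404 - 5 = 13.0695
Step 2: Evaluate g(x).
g(2.8404) = 6*2.8404 - 11 = 6.0424
Step 3: Compute Lagrangian.
L = 13.0695 + 1*6.0424 = 19.1119


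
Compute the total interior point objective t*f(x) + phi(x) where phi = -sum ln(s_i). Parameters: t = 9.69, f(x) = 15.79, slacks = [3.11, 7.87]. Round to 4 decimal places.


Step 1: Compute log-barrier.
ln values: [1.1346, 2.0631]
phi = -(1.1346 + 2.0631) = -3.1977
Step 2: Compute augmented objective.
t*f(x) = 9.69*15.79 = 153.0051
Total = 153.0051 - 3.1977 = 149.8074


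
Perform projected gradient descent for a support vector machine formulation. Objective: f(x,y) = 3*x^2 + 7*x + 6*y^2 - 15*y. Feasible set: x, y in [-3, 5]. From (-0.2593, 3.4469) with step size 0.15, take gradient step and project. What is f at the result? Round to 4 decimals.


Step 1: Compute gradient at (-0.2593, 3.4469).
grad_x = 2*3*-0.2593 + 7 = 5.4442
grad_y = 2*6*3.4469 - 15 = 26.3628
Step 2: Gradient step.
x_raw = -0.2593 - 0.15*5.4442 = -1.0759
y_raw = 3.4469 - 0.15*26.3628 = -0.5075
Step 3: Project onto [-3, 5].
x_proj = clip(-1.0759) = -1.0759
y_proj = clip(-0.5075) = -0.5075
Step 4: Evaluate f.
f(-1.0759, -0.5075) = 5.0996


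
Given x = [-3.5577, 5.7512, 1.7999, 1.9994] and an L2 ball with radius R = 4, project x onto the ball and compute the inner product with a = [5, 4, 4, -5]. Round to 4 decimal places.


Step 1: Compute ||x|| (intermediates to 6 decimals).
||x|| = sqrt((-3.5577)^2 + 5.7512^2 + 1.7999^2 + 1.9994^2) = 7.278102
Step 2: Project.
Since ||x|| > R, scale = R/||x|| = 4/7.278102 = 0.549594, proj(x) = scale * x
proj(x) = [-1.955291, 3.160825, 0.989214, 1.098858]
Step 3: Dot product.
a^T * proj(x) = 5*(-1.955291) + 4*3.160825 + 4*0.989214 - 5*1.098858 = 1.3294


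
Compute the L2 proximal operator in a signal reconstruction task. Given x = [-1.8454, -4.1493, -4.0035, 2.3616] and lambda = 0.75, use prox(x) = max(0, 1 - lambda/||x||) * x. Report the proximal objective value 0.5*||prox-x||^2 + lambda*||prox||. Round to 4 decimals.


Step 1: Compute ||x||.
||x|| = 6.4983
Step 2: Compute scaling factor.
scale = max(0, 1 - 0.75/6.4983) = 0.8846
Step 3: prox(x) = [-1.6324, -3.6704, -3.5414, 2.089]
||prox(x)|| = 5.7483
Step 4: Proximal objective.
0.5*||prox-x||^2 = 0.2813
lambda*||prox|| = 4.3112
Total = 4.5924


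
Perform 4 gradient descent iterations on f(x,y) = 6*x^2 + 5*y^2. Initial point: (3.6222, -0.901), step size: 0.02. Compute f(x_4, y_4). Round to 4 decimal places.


Gradient descent on f(x,y) = 6*x^2 + 5*y^2.
Starting point: (3.6222, -0.901), alpha = 0.02
Step 1: grad_x = 2*6*3.6222 = 43.4664, grad_y = 2*5*-0.901 = -9.01
  x_1 = 3.6222 - 0.02*43.4664 = 2.7529
  y_1 = -0.901 - 0.02*-9.01 = -0.7208
Step 2: grad_x = 2*6*2.7529 = 33.0345, grad_y = 2*5*-0.7208 = -7.208
  x_2 = 2.7529 - 0.02*33.0345 = 2.0922
  y_2 = -0.7208 - 0.02*-7.208 = -0.5766
Step 3: grad_x = 2*6*2.0922 = 25.1062, grad_y = 2*5*-0.5766 = -5.7664
  x_3 = 2.0922 - 0.02*25.1062 = 1.5901
  y_3 = -0.5766 - 0.02*-5.7664 = -0.4613
Step 4: grad_x = 2*6*1.5901 = 19.0807, grad_y = 2*5*-0.4613 = -4.6131
  x_4 = 1.5901 - 0.02*19.0807 = 1.2084
  y_4 = -0.4613 - 0.02*-4.6131 = -0.369
f(1.2084, -0.369) = 6*1.2084^2 + 5*(-0.369)^2 = 9.443


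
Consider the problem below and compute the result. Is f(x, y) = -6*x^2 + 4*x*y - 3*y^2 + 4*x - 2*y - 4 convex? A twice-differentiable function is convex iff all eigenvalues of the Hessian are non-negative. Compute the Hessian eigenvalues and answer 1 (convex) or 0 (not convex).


The Hessian of f(x,y) = -6*x^2 + 4*x*y - 3*y^2 + 4*x - 2*y - 4 is:
H = [[-12, 4], [4, -6]]
Trace = -12 - 6 = -18
Determinant = -12*-6 - (4)^2 = 56
Discriminant = (-18)^2 - 4*56 = 100.0
Eigenvalues: lambda_1 = -14.0, lambda_2 = -4.0
The function is not convex.

0


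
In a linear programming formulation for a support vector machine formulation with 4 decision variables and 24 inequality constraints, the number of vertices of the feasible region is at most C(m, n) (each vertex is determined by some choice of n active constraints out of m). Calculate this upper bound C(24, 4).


Each vertex corresponds to some choice of n active constraints out of m, so the number of vertices is at most C(m, n) = m! / (n!(m-n)!).
m = 24, n = 4
Numerator: 24 * 23 * 22 * 21
Denominator: 4! = 24
C(24, 4) = 10626


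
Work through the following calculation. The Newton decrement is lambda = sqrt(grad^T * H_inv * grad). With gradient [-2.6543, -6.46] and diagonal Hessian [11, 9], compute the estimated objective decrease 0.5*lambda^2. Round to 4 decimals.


Step 1: H is diagonal, so H^(-1) * g = [-0.2413, -0.7178].
Step 2: g^T H^(-1) g = sum_i g_i^2 / H_ii
  = (-2.6543)^2/11 + (-6.46)^2/9
  = 0.6405 + 4.6368 = 5.2773
Step 3: Objective decrease = 0.5 * g^T H^(-1) g = 2.6387


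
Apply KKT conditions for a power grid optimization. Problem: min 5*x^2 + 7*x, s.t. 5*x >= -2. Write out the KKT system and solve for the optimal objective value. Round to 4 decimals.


Step 1: Try lambda = 0 (constraint inactive).
x_unc = -7/(2*5) = -0.7
Check: 5*-0.7 = -3.5 < -2 -- violated!
Step 2: Constraint must be active: 5*x = -2
x* = -2/5 = -0.4
lambda = (2*5*(-0.4) + 7)/5 = 0.6
Step 3: Compute optimal value.
f(x*) = 5*(-0.4)^2 + 7*(-0.4) = -2.0


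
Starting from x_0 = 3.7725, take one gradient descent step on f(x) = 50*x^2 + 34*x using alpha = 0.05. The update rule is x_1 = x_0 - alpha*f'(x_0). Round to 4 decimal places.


We compute the gradient at x_0 and apply the update.
f'(x) = 100*x + 34
f'(3.7725) = 100*3.7725 + 34 = 411.25
x_1 = 3.7725 - 0.05*411.25 = -16.79


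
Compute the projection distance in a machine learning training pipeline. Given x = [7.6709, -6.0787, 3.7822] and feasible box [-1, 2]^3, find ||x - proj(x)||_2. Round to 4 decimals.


Project each component onto [-1, 2].
clip(7.6709) = 2.0, clip(-6.0787) = -1.0, clip(3.7822) = 2.0
Projection = [2.0, -1.0, 2.0]
Squared diffs: [32.1591, 25.7932, 3.1762]
Distance = sqrt(61.1285) = 7.8185


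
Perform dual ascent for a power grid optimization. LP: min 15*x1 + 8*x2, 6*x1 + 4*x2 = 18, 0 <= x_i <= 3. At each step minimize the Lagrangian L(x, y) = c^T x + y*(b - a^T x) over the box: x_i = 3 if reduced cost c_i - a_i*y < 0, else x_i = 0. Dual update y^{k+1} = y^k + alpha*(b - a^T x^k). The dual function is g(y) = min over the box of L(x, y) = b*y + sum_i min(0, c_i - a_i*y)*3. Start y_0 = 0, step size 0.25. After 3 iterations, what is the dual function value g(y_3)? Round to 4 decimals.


Dual ascent for LP: min 15*x1 + 8*x2, 6*x1 + 4*x2 = 18, 0 <= x_i <= 3
Step 1: y^k = 0.0, reduced costs: (15.0, 8.0)
  x^k = (0.0, 0.0), subgradient = b - a^T x = 18.0
  y^{k+1} = 0.0 + 0.25*18.0 = 4.5
Step 2: y^k = 4.5, reduced costs: (-12.0, -10.0)
  x^k = (3.0, 3.0), subgradient = b - a^T x = -12.0
  y^{k+1} = 4.5 + 0.25*-12.0 = 1.5
Step 3: y^k = 1.5, reduced costs: (6.0, 2.0)
  x^k = (0.0, 0.0), subgradient = b - a^T x = 18.0
  y^{k+1} = 1.5 + 0.25*18.0 = 6.0
Dual objective at y_3 = 6.0: reduced costs (-21.0, -16.0), box minimizer x = (3.0, 3.0)
g(y_3) = b*y + (c1 - a1*y)*x1 + (c2 - a2*y)*x2 = 18*6.0 + (-21.0)*3.0 + (-16.0)*3.0 = 108.0 - 63.0 - 48.0 = -3.0


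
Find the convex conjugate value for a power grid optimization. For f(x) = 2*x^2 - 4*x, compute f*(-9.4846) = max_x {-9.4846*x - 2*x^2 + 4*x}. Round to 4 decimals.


f*(y) = sup_x {y*x - a*x^2 - b*x} = sup_x {(y-b)*x - a*x^2}
FOC: (y - b) - 2a*x = 0 => x* = (y - b)/(2a)
x* = (-9.4846 + 4)/(2*2) = -1.3712
f*(-9.4846) = (y-b)^2/(4a) = (-9.4846 + 4)^2/(4*2)
= 30.0808/8 = 3.7601


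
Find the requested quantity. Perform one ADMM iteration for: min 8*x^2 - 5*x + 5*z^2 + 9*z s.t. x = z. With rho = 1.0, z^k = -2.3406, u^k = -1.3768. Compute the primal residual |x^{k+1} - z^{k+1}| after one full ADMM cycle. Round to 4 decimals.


ADMM iteration with rho = 1.0, z^k = -2.3406, u^k = -1.3768
Step 1: x-update.
Minimize 8*x^2 - 5*x + (1.0/2)*(x + 2.3406 - 1.3768)^2
FOC: (2*8 + 1.0)*x = 5 + 1.0*(-2.3406 + 1.3768)
x^{k+1} = 0.2374
Step 2: z-update.
Minimize 5*z^2 + 9*z + (1.0/2)*(0.2374 - z - 1.3768)^2
FOC: (2*5 + 1.0)*z = -9 + 1.0*(0.2374 - 1.3768)
z^{k+1} = -0.9218
Step 3: u-update.
u^{k+1} = -1.3768 + 0.2374 + 0.9218 = -0.2176
Step 4: Primal residual = |0.2374 + 0.9218| = 1.1592


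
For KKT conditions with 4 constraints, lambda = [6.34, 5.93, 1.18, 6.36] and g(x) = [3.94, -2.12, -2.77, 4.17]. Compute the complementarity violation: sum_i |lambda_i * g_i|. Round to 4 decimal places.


KKT complementary slackness check:
lambda_1 * g_1 = 6.34 * 3.94 = 24.9796
lambda_2 * g_2 = 5.93 * -2.12 = -12.5716
lambda_3 * g_3 = 1.18 * -2.77 = -3.2686
lambda_4 * g_4 = 6.36 * 4.17 = 26.5212
Total violation = 24.9796 + 12.5716 + 3.2686 + 26.5212 = 67.341


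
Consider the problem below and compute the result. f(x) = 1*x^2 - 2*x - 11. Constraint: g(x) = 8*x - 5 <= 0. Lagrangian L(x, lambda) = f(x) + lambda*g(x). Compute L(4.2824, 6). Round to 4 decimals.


Step 1: Evaluate f(x).
f(4.2824) = 1*4.2824^2 - 2*4.2824 - 11 = -1.2259
Step 2: Evaluate g(x).
g(4.2824) = 8*4.2824 - 5 = 29.2592
Step 3: Compute Lagrangian.
L = -1.2259 + 6*29.2592 = 174.3293


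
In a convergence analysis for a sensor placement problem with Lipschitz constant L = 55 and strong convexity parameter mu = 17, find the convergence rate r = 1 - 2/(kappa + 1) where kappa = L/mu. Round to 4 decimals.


Step 1: Compute the condition number.
kappa = L/mu = 55/17 = 3.2353
Step 2: Compute the convergence rate.
r = 1 - 2/(kappa + 1) = 1 - 2*mu/(L + mu) = (L - mu)/(L + mu) = 38/72 = 0.5278


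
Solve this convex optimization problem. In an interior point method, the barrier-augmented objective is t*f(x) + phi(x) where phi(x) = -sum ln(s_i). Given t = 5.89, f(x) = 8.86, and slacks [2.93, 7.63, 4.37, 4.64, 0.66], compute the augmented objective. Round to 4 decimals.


Step 1: Compute log-barrier.
ln values: [1.075, 2.0321, 1.4748, 1.5347, -0.4155]
phi = -(1.075 + 2.0321 + 1.4748 + 1.5347 - 0.4155) = -5.7011
Step 2: Compute augmented objective.
t*f(x) = 5.89*8.86 = 52.1854
Total = 52.1854 - 5.7011 = 46.4843


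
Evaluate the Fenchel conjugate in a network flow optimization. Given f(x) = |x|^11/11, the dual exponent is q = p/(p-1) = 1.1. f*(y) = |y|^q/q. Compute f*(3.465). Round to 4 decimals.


The conjugate exponent q satisfies 1/p + 1/q = 1.
p = 11, so q = 11/(11 - 1) = 1.1
|y|^q = 3.465^1.1 = 3.9235
f*(3.465) = 3.9235 / 1.1 = 3.5668


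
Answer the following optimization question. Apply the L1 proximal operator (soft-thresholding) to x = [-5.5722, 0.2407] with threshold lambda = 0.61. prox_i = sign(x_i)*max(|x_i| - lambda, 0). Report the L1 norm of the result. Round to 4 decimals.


Soft-thresholding with lambda = 0.61:
prox(-5.5722) = sign(-5.5722)*max(|-5.5722| - 0.61, 0) = -4.9622
prox(0.2407) = sign(0.2407)*max(|0.2407| - 0.61, 0) = 0.0
prox(x) = [-4.9622, 0.0]
||prox(x)||_1 = 4.9622 + 0.0 = 4.9622


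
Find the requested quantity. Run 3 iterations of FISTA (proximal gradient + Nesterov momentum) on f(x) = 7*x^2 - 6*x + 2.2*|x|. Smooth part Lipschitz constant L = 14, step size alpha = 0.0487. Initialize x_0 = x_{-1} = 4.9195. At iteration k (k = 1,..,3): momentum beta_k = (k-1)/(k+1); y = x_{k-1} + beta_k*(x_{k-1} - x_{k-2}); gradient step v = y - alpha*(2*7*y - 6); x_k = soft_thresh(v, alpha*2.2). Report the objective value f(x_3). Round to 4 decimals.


FISTA on f(x) = 7*x^2 - 6*x + 2.2*|x|
L = 14, alpha = 0.0487
Iteration 1: beta = 0.0, y = 4.9195 + 0.0*(4.9195 - 4.9195) = 4.9195
  grad(y) = 62.873, v = y - alpha*grad = 1.8576
  prox(v) = soft_thresh(1.8576, 0.1071) = 1.7504
Iteration 2: beta = 0.3333, y = 1.7504 + 0.3333*(1.7504 - 4.9195) = 0.6941
  grad(y) = 3.7173, v = y - alpha*grad = 0.5131
  prox(v) = soft_thresh(0.5131, 0.1071) = 0.4059
Iteration 3: beta = 0.5, y = 0.4059 + 0.5*(0.4059 - 1.7504) = -0.2663
  grad(y) = -9.7288, v = y - alpha*grad = 0.2075
  prox(v) = soft_thresh(0.2075, 0.1071) = 0.1003
f(x_3) = 7*0.1003^2 - 6*0.1003 + 2.2*|0.1003| = -0.3107


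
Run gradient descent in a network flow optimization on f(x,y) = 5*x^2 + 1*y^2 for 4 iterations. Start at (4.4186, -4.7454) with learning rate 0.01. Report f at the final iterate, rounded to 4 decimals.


Gradient descent on f(x,y) = 5*x^2 + 1*y^2.
Starting point: (4.4186, -4.7454), alpha = 0.01
Step 1: grad_x = 2*5*4.4186 = 44.186, grad_y = 2*1*-4.7454 = -9.4908
  x_1 = 4.4186 - 0.01*44.186 = 3.9767
  y_1 = -4.7454 - 0.01*-9.4908 = -4.6505
Step 2: grad_x = 2*5*3.9767 = 39.7674, grad_y = 2*1*-4.6505 = -9.301
  x_2 = 3.9767 - 0.01*39.7674 = 3.5791
  y_2 = -4.6505 - 0.01*-9.301 = -4.5575
Step 3: grad_x = 2*5*3.5791 = 35.7907, grad_y = 2*1*-4.5575 = -9.115
  x_3 = 3.5791 - 0.01*35.7907 = 3.2212
  y_3 = -4.5575 - 0.01*-9.115 = -4.4663
Step 4: grad_x = 2*5*3.2212 = 32.2116, grad_y = 2*1*-4.4663 = -8.9327
  x_4 = 3.2212 - 0.01*32.2116 = 2.899
  y_4 = -4.4663 - 0.01*-8.9327 = -4.377
f(2.899, -4.377) = 5*2.899^2 + 1*(-4.377)^2 = 61.1804
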